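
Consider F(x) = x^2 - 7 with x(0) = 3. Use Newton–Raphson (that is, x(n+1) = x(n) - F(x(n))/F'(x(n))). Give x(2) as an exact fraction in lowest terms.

F'(x) = 2x.
F(3) = 2, F'(3) = 6, so x(1) = 3 - 2/6 = 8/3.
F(8/3) = 1/9, F'(8/3) = 16/3, so x(2) = (8/3) - (1/9)/(16/3) = 127/48.

127/48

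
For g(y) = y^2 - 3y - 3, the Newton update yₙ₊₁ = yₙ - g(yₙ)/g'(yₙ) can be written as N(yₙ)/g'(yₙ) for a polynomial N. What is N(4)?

g'(y) = 2y - 3.
N(y) = y·g'(y) - g(y) = y·(2y - 3) - (y^2 - 3y - 3) = y^2 + 3.
N(4) = 19.

19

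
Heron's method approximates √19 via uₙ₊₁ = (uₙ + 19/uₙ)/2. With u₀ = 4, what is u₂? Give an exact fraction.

u₁ = (4 + 19/4)/2 = 35/8.
u₂ = (35/8 + 19/(35/8))/2 = 2441/560.

2441/560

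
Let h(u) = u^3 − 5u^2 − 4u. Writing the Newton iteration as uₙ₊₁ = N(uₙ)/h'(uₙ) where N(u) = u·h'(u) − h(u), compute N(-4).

−208

h'(u) = 3u^2 − 10u − 4.
N(u) = u·h'(u) − h(u) = u·(3u^2 − 10u − 4) − (u^3 − 5u^2 − 4u) = 2u^3 − 5u^2.
N(-4) = −208.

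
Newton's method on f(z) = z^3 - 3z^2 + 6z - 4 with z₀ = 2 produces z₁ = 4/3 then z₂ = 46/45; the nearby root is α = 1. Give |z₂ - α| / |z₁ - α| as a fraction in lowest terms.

z₁ - α = 4/3 - 1 = 1/3, so |z₁ - α| = 1/3.
z₂ - α = 46/45 - 1 = 1/45, so |z₂ - α| = 1/45.
Ratio = (1/45) / (1/3) = 1/15.

1/15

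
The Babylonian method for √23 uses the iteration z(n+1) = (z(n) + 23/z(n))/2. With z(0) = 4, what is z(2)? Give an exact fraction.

z(1) = (4 + 23/4)/2 = 39/8.
z(2) = (39/8 + 23/(39/8))/2 = 2993/624.

2993/624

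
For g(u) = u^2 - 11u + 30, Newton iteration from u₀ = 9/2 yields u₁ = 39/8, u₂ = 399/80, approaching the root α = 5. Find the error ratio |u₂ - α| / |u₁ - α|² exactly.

u₁ - α = 39/8 - 5 = -1/8, so |u₁ - α| = 1/8.
u₂ - α = 399/80 - 5 = -1/80, so |u₂ - α| = 1/80.
|u₁ - α|² = 1/64.
Ratio = (1/80) / (1/64) = 4/5.

4/5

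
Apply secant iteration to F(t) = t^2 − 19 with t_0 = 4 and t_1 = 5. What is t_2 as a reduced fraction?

13/3

F(4) = −3, F(5) = 6. t_2 = 5 − 6·(5 − 4)/(6 − (−3)) = 13/3.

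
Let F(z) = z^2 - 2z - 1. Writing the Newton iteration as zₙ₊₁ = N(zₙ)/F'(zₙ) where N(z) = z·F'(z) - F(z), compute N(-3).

10

F'(z) = 2z - 2.
N(z) = z·F'(z) - F(z) = z·(2z - 2) - (z^2 - 2z - 1) = z^2 + 1.
N(-3) = 10.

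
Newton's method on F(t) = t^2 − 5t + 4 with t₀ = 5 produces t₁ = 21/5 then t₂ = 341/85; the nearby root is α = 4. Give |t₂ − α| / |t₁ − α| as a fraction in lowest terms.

1/17

t₁ − α = 21/5 − 4 = 1/5, so |t₁ − α| = 1/5.
t₂ − α = 341/85 − 4 = 1/85, so |t₂ − α| = 1/85.
Ratio = (1/85) / (1/5) = 1/17.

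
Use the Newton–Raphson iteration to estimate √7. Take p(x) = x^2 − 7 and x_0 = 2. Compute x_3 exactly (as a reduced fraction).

p'(x) = 2x.
p(2) = −3, p'(2) = 4, so x_1 = 2 − (−3)/4 = 11/4.
p(11/4) = 9/16, p'(11/4) = 11/2, so x_2 = (11/4) − (9/16)/(11/2) = 233/88.
p(233/88) = 81/7744, p'(233/88) = 233/44, so x_3 = (233/88) − (81/7744)/(233/44) = 108497/41008.

108497/41008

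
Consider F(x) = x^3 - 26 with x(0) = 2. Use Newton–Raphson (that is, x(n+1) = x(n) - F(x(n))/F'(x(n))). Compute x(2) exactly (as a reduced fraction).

149/49

F'(x) = 3x^2.
F(2) = -18, F'(2) = 12, so x(1) = 2 - (-18)/12 = 7/2.
F(7/2) = 135/8, F'(7/2) = 147/4, so x(2) = (7/2) - (135/8)/(147/4) = 149/49.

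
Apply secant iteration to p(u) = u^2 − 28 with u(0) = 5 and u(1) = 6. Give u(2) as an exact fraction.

p(5) = −3, p(6) = 8. u(2) = 6 − 8·(6 − 5)/(8 − (−3)) = 58/11.

58/11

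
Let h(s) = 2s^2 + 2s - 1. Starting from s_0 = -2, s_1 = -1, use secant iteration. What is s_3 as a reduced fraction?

-7/5

h(-2) = 3, h(-1) = -1. s_2 = (-1) - (-1)·((-1) - (-2))/((-1) - 3) = -5/4.
h(-1) = -1, h(-5/4) = -3/8. s_3 = (-5/4) - (-3/8)·((-5/4) - (-1))/((-3/8) - (-1)) = -7/5.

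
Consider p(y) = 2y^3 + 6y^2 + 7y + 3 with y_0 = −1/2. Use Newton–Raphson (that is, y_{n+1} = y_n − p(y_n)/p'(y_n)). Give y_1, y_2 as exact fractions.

y_1 = −4/5, y_2 = −151/155

p'(y) = 6y^2 + 12y + 7.
p(−1/2) = 3/4, p'(−1/2) = 5/2, so y_1 = (−1/2) − (3/4)/(5/2) = −4/5.
p(−4/5) = 27/125, p'(−4/5) = 31/25, so y_2 = (−4/5) − (27/125)/(31/25) = −151/155.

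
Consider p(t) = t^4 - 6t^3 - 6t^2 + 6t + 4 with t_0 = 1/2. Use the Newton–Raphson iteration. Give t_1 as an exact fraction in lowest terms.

109/64

p'(t) = 4t^3 - 18t^2 - 12t + 6.
p(1/2) = 77/16, p'(1/2) = -4, so t_1 = (1/2) - (77/16)/(-4) = 109/64.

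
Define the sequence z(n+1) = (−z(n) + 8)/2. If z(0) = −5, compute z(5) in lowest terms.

93/32

z(1) = (−(−5) + 8)/2 = 13/2.
z(2) = (−(13/2) + 8)/2 = 3/4.
z(3) = (−(3/4) + 8)/2 = 29/8.
z(4) = (−(29/8) + 8)/2 = 35/16.
z(5) = (−(35/16) + 8)/2 = 93/32.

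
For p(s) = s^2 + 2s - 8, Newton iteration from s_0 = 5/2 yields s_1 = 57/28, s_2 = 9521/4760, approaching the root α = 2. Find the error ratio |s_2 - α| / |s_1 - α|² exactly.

s_1 - α = 57/28 - 2 = 1/28, so |s_1 - α| = 1/28.
s_2 - α = 9521/4760 - 2 = 1/4760, so |s_2 - α| = 1/4760.
|s_1 - α|² = 1/784.
Ratio = (1/4760) / (1/784) = 14/85.

14/85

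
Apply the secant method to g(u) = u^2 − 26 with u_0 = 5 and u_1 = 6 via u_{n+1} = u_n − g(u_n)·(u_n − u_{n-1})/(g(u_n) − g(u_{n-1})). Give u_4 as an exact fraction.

34862/6837

g(5) = −1, g(6) = 10. u_2 = 6 − 10·(6 − 5)/(10 − (−1)) = 56/11.
g(6) = 10, g(56/11) = −10/121. u_3 = (56/11) − (−10/121)·((56/11) − 6)/((−10/121) − 10) = 311/61.
g(56/11) = −10/121, g(311/61) = −25/3721. u_4 = (311/61) − (−25/3721)·((311/61) − (56/11))/((−25/3721) − (−10/121)) = 34862/6837.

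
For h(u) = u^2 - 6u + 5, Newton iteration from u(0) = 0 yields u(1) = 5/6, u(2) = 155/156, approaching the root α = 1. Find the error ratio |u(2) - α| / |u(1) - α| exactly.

1/26

u(1) - α = 5/6 - 1 = -1/6, so |u(1) - α| = 1/6.
u(2) - α = 155/156 - 1 = -1/156, so |u(2) - α| = 1/156.
Ratio = (1/156) / (1/6) = 1/26.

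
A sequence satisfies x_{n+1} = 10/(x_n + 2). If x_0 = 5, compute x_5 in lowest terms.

1190/533

x_1 = 10/(5 + 2) = 10/7.
x_2 = 10/(10/7 + 2) = 35/12.
x_3 = 10/(35/12 + 2) = 120/59.
x_4 = 10/(120/59 + 2) = 295/119.
x_5 = 10/(295/119 + 2) = 1190/533.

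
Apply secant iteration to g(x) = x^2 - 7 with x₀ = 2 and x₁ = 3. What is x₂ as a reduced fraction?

13/5

g(2) = -3, g(3) = 2. x₂ = 3 - 2·(3 - 2)/(2 - (-3)) = 13/5.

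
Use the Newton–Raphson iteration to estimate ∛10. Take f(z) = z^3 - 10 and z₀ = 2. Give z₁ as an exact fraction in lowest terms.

f'(z) = 3z^2.
f(2) = -2, f'(2) = 12, so z₁ = 2 - (-2)/12 = 13/6.

13/6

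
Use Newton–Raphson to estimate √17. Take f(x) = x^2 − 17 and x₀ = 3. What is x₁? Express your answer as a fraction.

13/3

f'(x) = 2x.
f(3) = −8, f'(3) = 6, so x₁ = 3 − (−8)/6 = 13/3.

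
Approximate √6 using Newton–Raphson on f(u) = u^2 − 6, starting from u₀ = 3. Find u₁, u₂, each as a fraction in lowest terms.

u₁ = 5/2, u₂ = 49/20

f'(u) = 2u.
f(3) = 3, f'(3) = 6, so u₁ = 3 − 3/6 = 5/2.
f(5/2) = 1/4, f'(5/2) = 5, so u₂ = (5/2) − (1/4)/5 = 49/20.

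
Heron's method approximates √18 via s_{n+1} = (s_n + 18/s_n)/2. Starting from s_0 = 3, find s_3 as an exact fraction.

577/136

s_1 = (3 + 18/3)/2 = 9/2.
s_2 = (9/2 + 18/(9/2))/2 = 17/4.
s_3 = (17/4 + 18/(17/4))/2 = 577/136.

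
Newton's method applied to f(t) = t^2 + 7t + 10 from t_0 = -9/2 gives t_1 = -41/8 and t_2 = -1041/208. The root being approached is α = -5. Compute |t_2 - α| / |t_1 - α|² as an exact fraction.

4/13

t_1 - α = -41/8 - (-5) = -41/8 + 5 = -1/8, so |t_1 - α| = 1/8.
t_2 - α = -1041/208 - (-5) = -1041/208 + 5 = -1/208, so |t_2 - α| = 1/208.
|t_1 - α|² = 1/64.
Ratio = (1/208) / (1/64) = 4/13.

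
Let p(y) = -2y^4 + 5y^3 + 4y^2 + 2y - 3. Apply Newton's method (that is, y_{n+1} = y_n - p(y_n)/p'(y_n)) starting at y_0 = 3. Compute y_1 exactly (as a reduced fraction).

177/55

p'(y) = -8y^3 + 15y^2 + 8y + 2.
p(3) = 12, p'(3) = -55, so y_1 = 3 - 12/(-55) = 177/55.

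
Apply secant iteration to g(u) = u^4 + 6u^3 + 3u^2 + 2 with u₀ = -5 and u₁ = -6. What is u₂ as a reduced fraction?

-419/79

g(-5) = -48, g(-6) = 110. u₂ = (-6) - 110·((-6) - (-5))/(110 - (-48)) = -419/79.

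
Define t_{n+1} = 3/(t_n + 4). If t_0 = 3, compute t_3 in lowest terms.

93/145

t_1 = 3/(3 + 4) = 3/7.
t_2 = 3/(3/7 + 4) = 21/31.
t_3 = 3/(21/31 + 4) = 93/145.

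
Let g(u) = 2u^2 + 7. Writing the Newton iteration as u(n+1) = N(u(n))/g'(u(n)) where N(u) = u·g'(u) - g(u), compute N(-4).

25

g'(u) = 4u.
N(u) = u·g'(u) - g(u) = u·(4u) - (2u^2 + 7) = 2u^2 - 7.
N(-4) = 25.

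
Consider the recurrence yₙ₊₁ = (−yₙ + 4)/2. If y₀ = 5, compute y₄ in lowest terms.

25/16

y₁ = (−5 + 4)/2 = −1/2.
y₂ = (−(−1/2) + 4)/2 = 9/4.
y₃ = (−(9/4) + 4)/2 = 7/8.
y₄ = (−(7/8) + 4)/2 = 25/16.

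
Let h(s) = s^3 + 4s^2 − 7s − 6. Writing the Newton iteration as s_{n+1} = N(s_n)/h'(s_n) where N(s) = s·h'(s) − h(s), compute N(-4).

−58

h'(s) = 3s^2 + 8s − 7.
N(s) = s·h'(s) − h(s) = s·(3s^2 + 8s − 7) − (s^3 + 4s^2 − 7s − 6) = 2s^3 + 4s^2 + 6.
N(-4) = −58.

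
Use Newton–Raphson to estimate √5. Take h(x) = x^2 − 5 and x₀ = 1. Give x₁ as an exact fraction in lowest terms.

h'(x) = 2x.
h(1) = −4, h'(1) = 2, so x₁ = 1 − (−4)/2 = 3.

3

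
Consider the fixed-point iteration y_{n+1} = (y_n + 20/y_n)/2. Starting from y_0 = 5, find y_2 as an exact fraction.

161/36

y_1 = (5 + 20/5)/2 = 9/2.
y_2 = (9/2 + 20/(9/2))/2 = 161/36.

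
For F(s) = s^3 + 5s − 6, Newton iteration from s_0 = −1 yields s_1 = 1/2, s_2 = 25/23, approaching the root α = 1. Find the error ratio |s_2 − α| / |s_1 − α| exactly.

4/23

s_1 − α = 1/2 − 1 = −1/2, so |s_1 − α| = 1/2.
s_2 − α = 25/23 − 1 = 2/23, so |s_2 − α| = 2/23.
Ratio = (2/23) / (1/2) = 4/23.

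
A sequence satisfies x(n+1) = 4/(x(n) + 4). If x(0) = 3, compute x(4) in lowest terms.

39/47

x(1) = 4/(3 + 4) = 4/7.
x(2) = 4/(4/7 + 4) = 7/8.
x(3) = 4/(7/8 + 4) = 32/39.
x(4) = 4/(32/39 + 4) = 39/47.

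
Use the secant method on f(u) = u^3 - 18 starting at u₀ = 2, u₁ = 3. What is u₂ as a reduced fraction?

48/19

f(2) = -10, f(3) = 9. u₂ = 3 - 9·(3 - 2)/(9 - (-10)) = 48/19.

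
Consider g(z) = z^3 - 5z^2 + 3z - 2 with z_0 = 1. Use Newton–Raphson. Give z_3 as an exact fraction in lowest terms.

-8/13

g'(z) = 3z^2 - 10z + 3.
g(1) = -3, g'(1) = -4, so z_1 = 1 - (-3)/(-4) = 1/4.
g(1/4) = -99/64, g'(1/4) = 11/16, so z_2 = (1/4) - (-99/64)/(11/16) = 5/2.
g(5/2) = -81/8, g'(5/2) = -13/4, so z_3 = (5/2) - (-81/8)/(-13/4) = -8/13.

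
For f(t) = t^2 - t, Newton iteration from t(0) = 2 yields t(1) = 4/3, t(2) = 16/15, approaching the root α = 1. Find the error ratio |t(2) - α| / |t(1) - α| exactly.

t(1) - α = 4/3 - 1 = 1/3, so |t(1) - α| = 1/3.
t(2) - α = 16/15 - 1 = 1/15, so |t(2) - α| = 1/15.
Ratio = (1/15) / (1/3) = 1/5.

1/5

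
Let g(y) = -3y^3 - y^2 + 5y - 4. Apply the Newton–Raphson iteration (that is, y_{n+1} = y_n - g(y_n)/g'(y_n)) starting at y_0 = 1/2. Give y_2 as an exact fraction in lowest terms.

g'(y) = -9y^2 - 2y + 5.
g(1/2) = -17/8, g'(1/2) = 7/4, so y_1 = (1/2) - (-17/8)/(7/4) = 12/7.
g(12/7) = -4624/343, g'(12/7) = -1219/49, so y_2 = (12/7) - (-4624/343)/(-1219/49) = 10004/8533.

10004/8533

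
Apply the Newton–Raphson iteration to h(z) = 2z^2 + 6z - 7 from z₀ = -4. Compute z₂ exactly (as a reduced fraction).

h'(z) = 4z + 6.
h(-4) = 1, h'(-4) = -10, so z₁ = (-4) - 1/(-10) = -39/10.
h(-39/10) = 1/50, h'(-39/10) = -48/5, so z₂ = (-39/10) - (1/50)/(-48/5) = -1871/480.

-1871/480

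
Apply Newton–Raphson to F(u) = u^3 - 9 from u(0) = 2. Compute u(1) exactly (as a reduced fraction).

F'(u) = 3u^2.
F(2) = -1, F'(2) = 12, so u(1) = 2 - (-1)/12 = 25/12.

25/12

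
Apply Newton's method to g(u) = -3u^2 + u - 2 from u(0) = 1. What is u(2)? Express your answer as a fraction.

-47/5

g'(u) = -6u + 1.
g(1) = -4, g'(1) = -5, so u(1) = 1 - (-4)/(-5) = 1/5.
g(1/5) = -48/25, g'(1/5) = -1/5, so u(2) = (1/5) - (-48/25)/(-1/5) = -47/5.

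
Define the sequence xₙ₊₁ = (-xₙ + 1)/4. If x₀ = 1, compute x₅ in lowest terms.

x₁ = (-1 + 1)/4 = 0.
x₂ = (-0 + 1)/4 = 1/4.
x₃ = (-(1/4) + 1)/4 = 3/16.
x₄ = (-(3/16) + 1)/4 = 13/64.
x₅ = (-(13/64) + 1)/4 = 51/256.

51/256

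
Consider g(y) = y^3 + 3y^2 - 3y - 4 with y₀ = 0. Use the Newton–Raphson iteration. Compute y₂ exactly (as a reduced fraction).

g'(y) = 3y^2 + 6y - 3.
g(0) = -4, g'(0) = -3, so y₁ = 0 - (-4)/(-3) = -4/3.
g(-4/3) = 80/27, g'(-4/3) = -17/3, so y₂ = (-4/3) - (80/27)/(-17/3) = -124/153.

-124/153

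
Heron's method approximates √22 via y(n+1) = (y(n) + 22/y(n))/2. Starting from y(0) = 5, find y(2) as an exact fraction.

y(1) = (5 + 22/5)/2 = 47/10.
y(2) = (47/10 + 22/(47/10))/2 = 4409/940.

4409/940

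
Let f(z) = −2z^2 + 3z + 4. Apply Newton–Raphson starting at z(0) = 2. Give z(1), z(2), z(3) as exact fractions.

z(1) = 12/5, z(2) = 388/165, z(3) = 409988/174405

f'(z) = −4z + 3.
f(2) = 2, f'(2) = −5, so z(1) = 2 − 2/(−5) = 12/5.
f(12/5) = −8/25, f'(12/5) = −33/5, so z(2) = (12/5) − (−8/25)/(−33/5) = 388/165.
f(388/165) = −128/27225, f'(388/165) = −1057/165, so z(3) = (388/165) − (−128/27225)/(−1057/165) = 409988/174405.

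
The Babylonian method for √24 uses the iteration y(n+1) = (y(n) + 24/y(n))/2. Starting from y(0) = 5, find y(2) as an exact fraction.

4801/980

y(1) = (5 + 24/5)/2 = 49/10.
y(2) = (49/10 + 24/(49/10))/2 = 4801/980.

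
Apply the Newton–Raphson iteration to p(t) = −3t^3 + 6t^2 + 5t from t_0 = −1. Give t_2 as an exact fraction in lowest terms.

p'(t) = −9t^2 + 12t + 5.
p(−1) = 4, p'(−1) = −16, so t_1 = (−1) − 4/(−16) = −3/4.
p(−3/4) = 57/64, p'(−3/4) = −145/16, so t_2 = (−3/4) − (57/64)/(−145/16) = −189/290.

−189/290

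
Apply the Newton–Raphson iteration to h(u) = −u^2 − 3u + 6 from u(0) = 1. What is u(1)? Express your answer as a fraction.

7/5

h'(u) = −2u − 3.
h(1) = 2, h'(1) = −5, so u(1) = 1 − 2/(−5) = 7/5.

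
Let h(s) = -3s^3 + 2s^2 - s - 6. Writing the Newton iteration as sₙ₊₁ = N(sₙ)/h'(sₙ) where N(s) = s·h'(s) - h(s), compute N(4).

-346

h'(s) = -9s^2 + 4s - 1.
N(s) = s·h'(s) - h(s) = s·(-9s^2 + 4s - 1) - (-3s^3 + 2s^2 - s - 6) = -6s^3 + 2s^2 + 6.
N(4) = -346.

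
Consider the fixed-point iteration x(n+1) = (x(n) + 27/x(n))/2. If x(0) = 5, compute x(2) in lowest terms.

1351/260

x(1) = (5 + 27/5)/2 = 26/5.
x(2) = (26/5 + 27/(26/5))/2 = 1351/260.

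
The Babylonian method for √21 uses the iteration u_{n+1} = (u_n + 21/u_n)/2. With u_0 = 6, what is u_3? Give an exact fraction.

970993/211888

u_1 = (6 + 21/6)/2 = 19/4.
u_2 = (19/4 + 21/(19/4))/2 = 697/152.
u_3 = (697/152 + 21/(697/152))/2 = 970993/211888.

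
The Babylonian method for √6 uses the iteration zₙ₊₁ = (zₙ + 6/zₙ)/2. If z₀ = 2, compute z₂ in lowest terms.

49/20

z₁ = (2 + 6/2)/2 = 5/2.
z₂ = (5/2 + 6/(5/2))/2 = 49/20.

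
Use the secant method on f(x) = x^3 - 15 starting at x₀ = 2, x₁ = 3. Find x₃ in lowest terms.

6395/2613

f(2) = -7, f(3) = 12. x₂ = 3 - 12·(3 - 2)/(12 - (-7)) = 45/19.
f(3) = 12, f(45/19) = -11760/6859. x₃ = (45/19) - (-11760/6859)·((45/19) - 3)/((-11760/6859) - 12) = 6395/2613.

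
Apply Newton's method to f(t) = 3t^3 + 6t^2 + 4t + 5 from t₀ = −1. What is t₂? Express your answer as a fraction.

−605/169

f'(t) = 9t^2 + 12t + 4.
f(−1) = 4, f'(−1) = 1, so t₁ = (−1) − 4/1 = −5.
f(−5) = −240, f'(−5) = 169, so t₂ = (−5) − (−240)/169 = −605/169.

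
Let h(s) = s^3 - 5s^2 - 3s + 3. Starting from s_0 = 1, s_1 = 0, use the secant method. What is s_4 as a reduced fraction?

h(1) = -4, h(0) = 3. s_2 = 0 - 3·(0 - 1)/(3 - (-4)) = 3/7.
h(0) = 3, h(3/7) = 300/343. s_3 = (3/7) - (300/343)·((3/7) - 0)/((300/343) - 3) = 49/81.
h(3/7) = 300/343, h(49/81) = -224900/531441. s_4 = (49/81) - (-224900/531441)·((49/81) - (3/7))/((-224900/531441) - (300/343)) = 129507/236573.

129507/236573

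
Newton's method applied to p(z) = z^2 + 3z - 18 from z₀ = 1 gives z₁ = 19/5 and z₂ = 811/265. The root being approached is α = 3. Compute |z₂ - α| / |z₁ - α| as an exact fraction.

4/53

z₁ - α = 19/5 - 3 = 4/5, so |z₁ - α| = 4/5.
z₂ - α = 811/265 - 3 = 16/265, so |z₂ - α| = 16/265.
Ratio = (16/265) / (4/5) = 4/53.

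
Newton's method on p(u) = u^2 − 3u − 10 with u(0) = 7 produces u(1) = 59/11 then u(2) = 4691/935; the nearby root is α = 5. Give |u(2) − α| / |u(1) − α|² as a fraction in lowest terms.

u(1) − α = 59/11 − 5 = 4/11, so |u(1) − α| = 4/11.
u(2) − α = 4691/935 − 5 = 16/935, so |u(2) − α| = 16/935.
|u(1) − α|² = 16/121.
Ratio = (16/935) / (16/121) = 11/85.

11/85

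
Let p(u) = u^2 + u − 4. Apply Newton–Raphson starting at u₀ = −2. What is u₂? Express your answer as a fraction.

−100/39

p'(u) = 2u + 1.
p(−2) = −2, p'(−2) = −3, so u₁ = (−2) − (−2)/(−3) = −8/3.
p(−8/3) = 4/9, p'(−8/3) = −13/3, so u₂ = (−8/3) − (4/9)/(−13/3) = −100/39.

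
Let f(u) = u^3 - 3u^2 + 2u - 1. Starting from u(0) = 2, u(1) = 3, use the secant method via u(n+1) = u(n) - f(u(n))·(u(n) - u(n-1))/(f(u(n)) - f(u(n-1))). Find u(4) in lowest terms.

16583043/7095241

f(2) = -1, f(3) = 5. u(2) = 3 - 5·(3 - 2)/(5 - (-1)) = 13/6.
f(3) = 5, f(13/6) = -125/216. u(3) = (13/6) - (-125/216)·((13/6) - 3)/((-125/216) - 5) = 543/241.
f(13/6) = -125/216, f(543/241) = -3994375/13997521. u(4) = (543/241) - (-3994375/13997521)·((543/241) - (13/6))/((-3994375/13997521) - (-125/216)) = 16583043/7095241.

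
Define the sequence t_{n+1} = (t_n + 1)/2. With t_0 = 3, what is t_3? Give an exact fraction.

t_1 = (3 + 1)/2 = 2.
t_2 = (2 + 1)/2 = 3/2.
t_3 = ((3/2) + 1)/2 = 5/4.

5/4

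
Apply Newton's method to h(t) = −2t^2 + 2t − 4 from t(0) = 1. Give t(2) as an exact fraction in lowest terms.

h'(t) = −4t + 2.
h(1) = −4, h'(1) = −2, so t(1) = 1 − (−4)/(−2) = −1.
h(−1) = −8, h'(−1) = 6, so t(2) = (−1) − (−8)/6 = 1/3.

1/3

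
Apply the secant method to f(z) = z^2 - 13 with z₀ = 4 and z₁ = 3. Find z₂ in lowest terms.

25/7

f(4) = 3, f(3) = -4. z₂ = 3 - (-4)·(3 - 4)/((-4) - 3) = 25/7.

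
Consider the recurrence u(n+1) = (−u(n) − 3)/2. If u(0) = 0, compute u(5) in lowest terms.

u(1) = (−0 − 3)/2 = −3/2.
u(2) = (−(−3/2) − 3)/2 = −3/4.
u(3) = (−(−3/4) − 3)/2 = −9/8.
u(4) = (−(−9/8) − 3)/2 = −15/16.
u(5) = (−(−15/16) − 3)/2 = −33/32.

−33/32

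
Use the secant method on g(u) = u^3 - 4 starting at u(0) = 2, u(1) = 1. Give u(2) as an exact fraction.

g(2) = 4, g(1) = -3. u(2) = 1 - (-3)·(1 - 2)/((-3) - 4) = 10/7.

10/7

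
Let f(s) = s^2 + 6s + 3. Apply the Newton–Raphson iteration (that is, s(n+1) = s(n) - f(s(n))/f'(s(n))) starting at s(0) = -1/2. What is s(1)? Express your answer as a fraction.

f'(s) = 2s + 6.
f(-1/2) = 1/4, f'(-1/2) = 5, so s(1) = (-1/2) - (1/4)/5 = -11/20.

-11/20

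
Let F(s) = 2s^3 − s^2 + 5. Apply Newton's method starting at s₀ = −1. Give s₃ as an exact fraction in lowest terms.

−46507/38456

F'(s) = 6s^2 − 2s.
F(−1) = 2, F'(−1) = 8, so s₁ = (−1) − 2/8 = −5/4.
F(−5/4) = −15/32, F'(−5/4) = 95/8, so s₂ = (−5/4) − (−15/32)/(95/8) = −23/19.
F(−23/19) = −90/6859, F'(−23/19) = 4048/361, so s₃ = (−23/19) − (−90/6859)/(4048/361) = −46507/38456.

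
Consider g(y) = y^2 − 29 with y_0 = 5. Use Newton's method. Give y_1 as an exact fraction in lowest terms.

g'(y) = 2y.
g(5) = −4, g'(5) = 10, so y_1 = 5 − (−4)/10 = 27/5.

27/5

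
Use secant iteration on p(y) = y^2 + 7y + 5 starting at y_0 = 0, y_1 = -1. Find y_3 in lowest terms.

p(0) = 5, p(-1) = -1. y_2 = (-1) - (-1)·((-1) - 0)/((-1) - 5) = -5/6.
p(-1) = -1, p(-5/6) = -5/36. y_3 = (-5/6) - (-5/36)·((-5/6) - (-1))/((-5/36) - (-1)) = -25/31.

-25/31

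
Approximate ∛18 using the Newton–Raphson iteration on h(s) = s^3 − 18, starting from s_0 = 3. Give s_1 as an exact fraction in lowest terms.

h'(s) = 3s^2.
h(3) = 9, h'(3) = 27, so s_1 = 3 − 9/27 = 8/3.

8/3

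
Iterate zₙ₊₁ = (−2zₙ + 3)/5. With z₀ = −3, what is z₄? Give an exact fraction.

213/625

z₁ = (−2·(−3) + 3)/5 = 9/5.
z₂ = (−2·(9/5) + 3)/5 = −3/25.
z₃ = (−2·(−3/25) + 3)/5 = 81/125.
z₄ = (−2·(81/125) + 3)/5 = 213/625.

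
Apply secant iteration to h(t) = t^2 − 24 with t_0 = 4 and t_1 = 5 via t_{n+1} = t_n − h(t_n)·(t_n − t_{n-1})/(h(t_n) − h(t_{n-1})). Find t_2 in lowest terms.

44/9

h(4) = −8, h(5) = 1. t_2 = 5 − 1·(5 − 4)/(1 − (−8)) = 44/9.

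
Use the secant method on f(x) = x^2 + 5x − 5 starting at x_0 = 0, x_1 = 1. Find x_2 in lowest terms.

f(0) = −5, f(1) = 1. x_2 = 1 − 1·(1 − 0)/(1 − (−5)) = 5/6.

5/6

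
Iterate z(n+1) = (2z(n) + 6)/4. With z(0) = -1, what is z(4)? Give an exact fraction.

z(1) = (2·(-1) + 6)/4 = 1.
z(2) = (2·1 + 6)/4 = 2.
z(3) = (2·2 + 6)/4 = 5/2.
z(4) = (2·(5/2) + 6)/4 = 11/4.

11/4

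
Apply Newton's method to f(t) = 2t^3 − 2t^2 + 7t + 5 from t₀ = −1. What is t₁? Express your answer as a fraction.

−11/17

f'(t) = 6t^2 − 4t + 7.
f(−1) = −6, f'(−1) = 17, so t₁ = (−1) − (−6)/17 = −11/17.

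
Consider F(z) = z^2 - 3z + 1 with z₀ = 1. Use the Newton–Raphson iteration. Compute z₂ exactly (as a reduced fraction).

F'(z) = 2z - 3.
F(1) = -1, F'(1) = -1, so z₁ = 1 - (-1)/(-1) = 0.
F(0) = 1, F'(0) = -3, so z₂ = 0 - 1/(-3) = 1/3.

1/3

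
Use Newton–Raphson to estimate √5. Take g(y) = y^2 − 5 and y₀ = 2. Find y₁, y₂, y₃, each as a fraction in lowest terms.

g'(y) = 2y.
g(2) = −1, g'(2) = 4, so y₁ = 2 − (−1)/4 = 9/4.
g(9/4) = 1/16, g'(9/4) = 9/2, so y₂ = (9/4) − (1/16)/(9/2) = 161/72.
g(161/72) = 1/5184, g'(161/72) = 161/36, so y₃ = (161/72) − (1/5184)/(161/36) = 51841/23184.

y₁ = 9/4, y₂ = 161/72, y₃ = 51841/23184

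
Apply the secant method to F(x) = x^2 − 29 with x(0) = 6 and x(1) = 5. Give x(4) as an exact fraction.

9074/1685

F(6) = 7, F(5) = −4. x(2) = 5 − (−4)·(5 − 6)/((−4) − 7) = 59/11.
F(5) = −4, F(59/11) = −28/121. x(3) = (59/11) − (−28/121)·((59/11) − 5)/((−28/121) − (−4)) = 307/57.
F(59/11) = −28/121, F(307/57) = 28/3249. x(4) = (307/57) − (28/3249)·((307/57) − (59/11))/((28/3249) − (−28/121)) = 9074/1685.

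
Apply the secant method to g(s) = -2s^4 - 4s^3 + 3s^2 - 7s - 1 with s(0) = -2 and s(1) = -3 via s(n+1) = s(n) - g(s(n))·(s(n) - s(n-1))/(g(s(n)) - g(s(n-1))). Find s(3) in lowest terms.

-3269051/1127913

g(-2) = 25, g(-3) = -7. s(2) = (-3) - (-7)·((-3) - (-2))/((-7) - 25) = -89/32.
g(-3) = -7, g(-89/32) = 4225375/524288. s(3) = (-89/32) - (4225375/524288)·((-89/32) - (-3))/((4225375/524288) - (-7)) = -3269051/1127913.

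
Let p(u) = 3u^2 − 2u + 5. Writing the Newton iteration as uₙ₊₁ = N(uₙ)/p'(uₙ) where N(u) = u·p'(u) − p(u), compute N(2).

7

p'(u) = 6u − 2.
N(u) = u·p'(u) − p(u) = u·(6u − 2) − (3u^2 − 2u + 5) = 3u^2 − 5.
N(2) = 7.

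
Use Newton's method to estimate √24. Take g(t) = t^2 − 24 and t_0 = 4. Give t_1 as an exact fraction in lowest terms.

g'(t) = 2t.
g(4) = −8, g'(4) = 8, so t_1 = 4 − (−8)/8 = 5.

5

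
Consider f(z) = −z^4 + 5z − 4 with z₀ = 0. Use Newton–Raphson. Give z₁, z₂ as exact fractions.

f'(z) = −4z^3 + 5.
f(0) = −4, f'(0) = 5, so z₁ = 0 − (−4)/5 = 4/5.
f(4/5) = −256/625, f'(4/5) = 369/125, so z₂ = (4/5) − (−256/625)/(369/125) = 1732/1845.

z₁ = 4/5, z₂ = 1732/1845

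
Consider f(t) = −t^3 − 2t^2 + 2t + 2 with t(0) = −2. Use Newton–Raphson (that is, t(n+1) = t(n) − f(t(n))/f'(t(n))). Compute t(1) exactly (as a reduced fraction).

f'(t) = −3t^2 − 4t + 2.
f(−2) = −2, f'(−2) = −2, so t(1) = (−2) − (−2)/(−2) = −3.

−3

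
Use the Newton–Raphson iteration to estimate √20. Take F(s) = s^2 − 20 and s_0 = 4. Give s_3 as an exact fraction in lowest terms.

F'(s) = 2s.
F(4) = −4, F'(4) = 8, so s_1 = 4 − (−4)/8 = 9/2.
F(9/2) = 1/4, F'(9/2) = 9, so s_2 = (9/2) − (1/4)/9 = 161/36.
F(161/36) = 1/1296, F'(161/36) = 161/18, so s_3 = (161/36) − (1/1296)/(161/18) = 51841/11592.

51841/11592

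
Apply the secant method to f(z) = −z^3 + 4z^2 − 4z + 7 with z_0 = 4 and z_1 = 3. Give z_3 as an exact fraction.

f(4) = −9, f(3) = 4. z_2 = 3 − 4·(3 − 4)/(4 − (−9)) = 43/13.
f(3) = 4, f(43/13) = 2952/2197. z_3 = (43/13) − (2952/2197)·((43/13) − 3)/((2952/2197) − 4) = 5053/1459.

5053/1459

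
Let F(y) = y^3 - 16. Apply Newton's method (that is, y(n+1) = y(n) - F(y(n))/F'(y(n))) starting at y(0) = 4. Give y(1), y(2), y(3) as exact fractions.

y(1) = 3, y(2) = 70/27, y(3) = 250232/99225

F'(y) = 3y^2.
F(4) = 48, F'(4) = 48, so y(1) = 4 - 48/48 = 3.
F(3) = 11, F'(3) = 27, so y(2) = 3 - 11/27 = 70/27.
F(70/27) = 28072/19683, F'(70/27) = 4900/243, so y(3) = (70/27) - (28072/19683)/(4900/243) = 250232/99225.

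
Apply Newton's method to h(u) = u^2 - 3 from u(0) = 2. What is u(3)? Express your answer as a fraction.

18817/10864

h'(u) = 2u.
h(2) = 1, h'(2) = 4, so u(1) = 2 - 1/4 = 7/4.
h(7/4) = 1/16, h'(7/4) = 7/2, so u(2) = (7/4) - (1/16)/(7/2) = 97/56.
h(97/56) = 1/3136, h'(97/56) = 97/28, so u(3) = (97/56) - (1/3136)/(97/28) = 18817/10864.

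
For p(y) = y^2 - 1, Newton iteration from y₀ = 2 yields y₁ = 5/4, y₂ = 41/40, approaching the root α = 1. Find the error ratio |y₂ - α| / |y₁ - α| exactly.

y₁ - α = 5/4 - 1 = 1/4, so |y₁ - α| = 1/4.
y₂ - α = 41/40 - 1 = 1/40, so |y₂ - α| = 1/40.
Ratio = (1/40) / (1/4) = 1/10.

1/10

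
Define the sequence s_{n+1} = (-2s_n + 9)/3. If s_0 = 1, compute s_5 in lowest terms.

s_1 = (-2·1 + 9)/3 = 7/3.
s_2 = (-2·(7/3) + 9)/3 = 13/9.
s_3 = (-2·(13/9) + 9)/3 = 55/27.
s_4 = (-2·(55/27) + 9)/3 = 133/81.
s_5 = (-2·(133/81) + 9)/3 = 463/243.

463/243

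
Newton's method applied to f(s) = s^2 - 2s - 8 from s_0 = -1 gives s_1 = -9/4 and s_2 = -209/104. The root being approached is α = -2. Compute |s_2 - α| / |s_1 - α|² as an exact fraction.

2/13

s_1 - α = -9/4 - (-2) = -9/4 + 2 = -1/4, so |s_1 - α| = 1/4.
s_2 - α = -209/104 - (-2) = -209/104 + 2 = -1/104, so |s_2 - α| = 1/104.
|s_1 - α|² = 1/16.
Ratio = (1/104) / (1/16) = 2/13.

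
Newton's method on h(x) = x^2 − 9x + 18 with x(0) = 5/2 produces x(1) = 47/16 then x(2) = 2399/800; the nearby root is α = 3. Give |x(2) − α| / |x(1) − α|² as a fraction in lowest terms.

x(1) − α = 47/16 − 3 = −1/16, so |x(1) − α| = 1/16.
x(2) − α = 2399/800 − 3 = −1/800, so |x(2) − α| = 1/800.
|x(1) − α|² = 1/256.
Ratio = (1/800) / (1/256) = 8/25.

8/25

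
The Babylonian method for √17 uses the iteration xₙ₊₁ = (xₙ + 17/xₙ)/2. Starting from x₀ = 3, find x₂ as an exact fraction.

161/39

x₁ = (3 + 17/3)/2 = 13/3.
x₂ = (13/3 + 17/(13/3))/2 = 161/39.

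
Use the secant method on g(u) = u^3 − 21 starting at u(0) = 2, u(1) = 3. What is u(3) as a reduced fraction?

8035/2919

g(2) = −13, g(3) = 6. u(2) = 3 − 6·(3 − 2)/(6 − (−13)) = 51/19.
g(3) = 6, g(51/19) = −11388/6859. u(3) = (51/19) − (−11388/6859)·((51/19) − 3)/((−11388/6859) − 6) = 8035/2919.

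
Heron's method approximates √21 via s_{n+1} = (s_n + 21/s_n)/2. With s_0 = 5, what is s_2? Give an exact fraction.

s_1 = (5 + 21/5)/2 = 23/5.
s_2 = (23/5 + 21/(23/5))/2 = 527/115.

527/115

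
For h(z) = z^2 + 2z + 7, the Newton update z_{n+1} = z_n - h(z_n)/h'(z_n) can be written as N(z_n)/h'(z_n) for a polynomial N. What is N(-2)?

-3

h'(z) = 2z + 2.
N(z) = z·h'(z) - h(z) = z·(2z + 2) - (z^2 + 2z + 7) = z^2 - 7.
N(-2) = -3.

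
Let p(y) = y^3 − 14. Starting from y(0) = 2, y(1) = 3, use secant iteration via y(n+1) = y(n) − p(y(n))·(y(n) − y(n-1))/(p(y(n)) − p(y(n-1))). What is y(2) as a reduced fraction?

p(2) = −6, p(3) = 13. y(2) = 3 − 13·(3 − 2)/(13 − (−6)) = 44/19.

44/19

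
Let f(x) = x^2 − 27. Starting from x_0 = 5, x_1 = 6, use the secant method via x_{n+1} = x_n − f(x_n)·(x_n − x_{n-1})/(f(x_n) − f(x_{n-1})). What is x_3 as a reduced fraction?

f(5) = −2, f(6) = 9. x_2 = 6 − 9·(6 − 5)/(9 − (−2)) = 57/11.
f(6) = 9, f(57/11) = −18/121. x_3 = (57/11) − (−18/121)·((57/11) − 6)/((−18/121) − 9) = 213/41.

213/41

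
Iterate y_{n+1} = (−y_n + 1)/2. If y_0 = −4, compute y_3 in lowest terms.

y_1 = (−(−4) + 1)/2 = 5/2.
y_2 = (−(5/2) + 1)/2 = −3/4.
y_3 = (−(−3/4) + 1)/2 = 7/8.

7/8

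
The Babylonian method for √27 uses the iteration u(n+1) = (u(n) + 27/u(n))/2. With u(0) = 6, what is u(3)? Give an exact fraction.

56451/10864

u(1) = (6 + 27/6)/2 = 21/4.
u(2) = (21/4 + 27/(21/4))/2 = 291/56.
u(3) = (291/56 + 27/(291/56))/2 = 56451/10864.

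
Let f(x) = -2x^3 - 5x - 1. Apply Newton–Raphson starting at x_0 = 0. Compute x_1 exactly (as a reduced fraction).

f'(x) = -6x^2 - 5.
f(0) = -1, f'(0) = -5, so x_1 = 0 - (-1)/(-5) = -1/5.

-1/5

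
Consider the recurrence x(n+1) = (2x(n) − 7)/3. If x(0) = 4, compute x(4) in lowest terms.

−391/81

x(1) = (2·4 − 7)/3 = 1/3.
x(2) = (2·(1/3) − 7)/3 = −19/9.
x(3) = (2·(−19/9) − 7)/3 = −101/27.
x(4) = (2·(−101/27) − 7)/3 = −391/81.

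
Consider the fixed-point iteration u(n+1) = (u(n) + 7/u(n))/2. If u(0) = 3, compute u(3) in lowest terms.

u(1) = (3 + 7/3)/2 = 8/3.
u(2) = (8/3 + 7/(8/3))/2 = 127/48.
u(3) = (127/48 + 7/(127/48))/2 = 32257/12192.

32257/12192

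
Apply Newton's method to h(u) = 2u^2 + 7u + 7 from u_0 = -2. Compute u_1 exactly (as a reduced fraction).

-1

h'(u) = 4u + 7.
h(-2) = 1, h'(-2) = -1, so u_1 = (-2) - 1/(-1) = -1.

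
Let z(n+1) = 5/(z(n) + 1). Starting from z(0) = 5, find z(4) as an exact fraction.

z(1) = 5/(5 + 1) = 5/6.
z(2) = 5/(5/6 + 1) = 30/11.
z(3) = 5/(30/11 + 1) = 55/41.
z(4) = 5/(55/41 + 1) = 205/96.

205/96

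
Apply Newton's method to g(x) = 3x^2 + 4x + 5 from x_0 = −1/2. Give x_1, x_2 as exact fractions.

x_1 = −17/4, x_2 = −787/344

g'(x) = 6x + 4.
g(−1/2) = 15/4, g'(−1/2) = 1, so x_1 = (−1/2) − (15/4)/1 = −17/4.
g(−17/4) = 675/16, g'(−17/4) = −43/2, so x_2 = (−17/4) − (675/16)/(−43/2) = −787/344.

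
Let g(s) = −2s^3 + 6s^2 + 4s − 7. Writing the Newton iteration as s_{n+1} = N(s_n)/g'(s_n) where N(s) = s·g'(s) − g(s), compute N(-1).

17

g'(s) = −6s^2 + 12s + 4.
N(s) = s·g'(s) − g(s) = s·(−6s^2 + 12s + 4) − (−2s^3 + 6s^2 + 4s − 7) = −4s^3 + 6s^2 + 7.
N(-1) = 17.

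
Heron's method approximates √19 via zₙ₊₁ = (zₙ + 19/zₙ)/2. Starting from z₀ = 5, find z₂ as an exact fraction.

z₁ = (5 + 19/5)/2 = 22/5.
z₂ = (22/5 + 19/(22/5))/2 = 959/220.

959/220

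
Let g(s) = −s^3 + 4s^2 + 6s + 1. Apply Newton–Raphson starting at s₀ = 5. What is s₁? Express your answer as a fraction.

g'(s) = −3s^2 + 8s + 6.
g(5) = 6, g'(5) = −29, so s₁ = 5 − 6/(−29) = 151/29.

151/29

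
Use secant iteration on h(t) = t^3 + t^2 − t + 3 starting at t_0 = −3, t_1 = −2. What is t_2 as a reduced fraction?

h(−3) = −12, h(−2) = 1. t_2 = (−2) − 1·((−2) − (−3))/(1 − (−12)) = −27/13.

−27/13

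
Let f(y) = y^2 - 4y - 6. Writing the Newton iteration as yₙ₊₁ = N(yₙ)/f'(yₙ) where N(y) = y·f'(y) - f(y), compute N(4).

22

f'(y) = 2y - 4.
N(y) = y·f'(y) - f(y) = y·(2y - 4) - (y^2 - 4y - 6) = y^2 + 6.
N(4) = 22.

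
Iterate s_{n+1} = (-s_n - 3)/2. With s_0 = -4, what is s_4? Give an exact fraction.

s_1 = (-(-4) - 3)/2 = 1/2.
s_2 = (-(1/2) - 3)/2 = -7/4.
s_3 = (-(-7/4) - 3)/2 = -5/8.
s_4 = (-(-5/8) - 3)/2 = -19/16.

-19/16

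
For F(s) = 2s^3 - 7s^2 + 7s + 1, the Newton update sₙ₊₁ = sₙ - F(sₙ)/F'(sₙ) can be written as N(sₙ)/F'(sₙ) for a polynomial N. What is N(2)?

3

F'(s) = 6s^2 - 14s + 7.
N(s) = s·F'(s) - F(s) = s·(6s^2 - 14s + 7) - (2s^3 - 7s^2 + 7s + 1) = 4s^3 - 7s^2 - 1.
N(2) = 3.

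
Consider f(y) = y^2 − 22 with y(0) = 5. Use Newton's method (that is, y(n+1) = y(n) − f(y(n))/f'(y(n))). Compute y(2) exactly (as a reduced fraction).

f'(y) = 2y.
f(5) = 3, f'(5) = 10, so y(1) = 5 − 3/10 = 47/10.
f(47/10) = 9/100, f'(47/10) = 47/5, so y(2) = (47/10) − (9/100)/(47/5) = 4409/940.

4409/940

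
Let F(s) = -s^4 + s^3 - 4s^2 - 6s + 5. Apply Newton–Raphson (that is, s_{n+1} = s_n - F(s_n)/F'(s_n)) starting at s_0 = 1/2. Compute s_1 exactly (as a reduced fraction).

F'(s) = -4s^3 + 3s^2 - 8s - 6.
F(1/2) = 17/16, F'(1/2) = -39/4, so s_1 = (1/2) - (17/16)/(-39/4) = 95/156.

95/156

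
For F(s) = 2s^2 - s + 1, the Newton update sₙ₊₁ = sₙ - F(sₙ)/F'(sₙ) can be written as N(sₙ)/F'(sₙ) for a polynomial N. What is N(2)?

F'(s) = 4s - 1.
N(s) = s·F'(s) - F(s) = s·(4s - 1) - (2s^2 - s + 1) = 2s^2 - 1.
N(2) = 7.

7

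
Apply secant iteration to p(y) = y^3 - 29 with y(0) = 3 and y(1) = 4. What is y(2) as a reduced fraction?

113/37

p(3) = -2, p(4) = 35. y(2) = 4 - 35·(4 - 3)/(35 - (-2)) = 113/37.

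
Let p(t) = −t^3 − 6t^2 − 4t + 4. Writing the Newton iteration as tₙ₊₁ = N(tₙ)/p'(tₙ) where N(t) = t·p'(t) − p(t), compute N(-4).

p'(t) = −3t^2 − 12t − 4.
N(t) = t·p'(t) − p(t) = t·(−3t^2 − 12t − 4) − (−t^3 − 6t^2 − 4t + 4) = −2t^3 − 6t^2 − 4.
N(-4) = 28.

28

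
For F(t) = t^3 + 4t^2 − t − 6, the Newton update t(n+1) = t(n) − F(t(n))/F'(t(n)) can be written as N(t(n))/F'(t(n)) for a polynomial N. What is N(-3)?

F'(t) = 3t^2 + 8t − 1.
N(t) = t·F'(t) − F(t) = t·(3t^2 + 8t − 1) − (t^3 + 4t^2 − t − 6) = 2t^3 + 4t^2 + 6.
N(-3) = −12.

−12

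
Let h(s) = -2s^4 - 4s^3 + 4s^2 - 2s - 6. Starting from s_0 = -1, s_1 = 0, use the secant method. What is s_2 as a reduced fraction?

h(-1) = 2, h(0) = -6. s_2 = 0 - (-6)·(0 - (-1))/((-6) - 2) = -3/4.

-3/4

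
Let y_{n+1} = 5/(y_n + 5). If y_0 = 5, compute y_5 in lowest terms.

76/89

y_1 = 5/(5 + 5) = 1/2.
y_2 = 5/(1/2 + 5) = 10/11.
y_3 = 5/(10/11 + 5) = 11/13.
y_4 = 5/(11/13 + 5) = 65/76.
y_5 = 5/(65/76 + 5) = 76/89.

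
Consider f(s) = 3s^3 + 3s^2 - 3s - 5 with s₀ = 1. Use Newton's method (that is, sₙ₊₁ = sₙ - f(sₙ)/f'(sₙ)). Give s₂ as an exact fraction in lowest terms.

f'(s) = 9s^2 + 6s - 3.
f(1) = -2, f'(1) = 12, so s₁ = 1 - (-2)/12 = 7/6.
f(7/6) = 25/72, f'(7/6) = 65/4, so s₂ = (7/6) - (25/72)/(65/4) = 134/117.

134/117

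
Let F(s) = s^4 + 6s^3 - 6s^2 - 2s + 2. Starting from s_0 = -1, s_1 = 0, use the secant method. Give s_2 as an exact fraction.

F(-1) = -7, F(0) = 2. s_2 = 0 - 2·(0 - (-1))/(2 - (-7)) = -2/9.

-2/9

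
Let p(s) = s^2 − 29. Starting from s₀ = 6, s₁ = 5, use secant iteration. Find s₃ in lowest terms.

307/57

p(6) = 7, p(5) = −4. s₂ = 5 − (−4)·(5 − 6)/((−4) − 7) = 59/11.
p(5) = −4, p(59/11) = −28/121. s₃ = (59/11) − (−28/121)·((59/11) − 5)/((−28/121) − (−4)) = 307/57.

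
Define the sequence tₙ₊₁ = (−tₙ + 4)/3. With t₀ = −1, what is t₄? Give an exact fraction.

t₁ = (−(−1) + 4)/3 = 5/3.
t₂ = (−(5/3) + 4)/3 = 7/9.
t₃ = (−(7/9) + 4)/3 = 29/27.
t₄ = (−(29/27) + 4)/3 = 79/81.

79/81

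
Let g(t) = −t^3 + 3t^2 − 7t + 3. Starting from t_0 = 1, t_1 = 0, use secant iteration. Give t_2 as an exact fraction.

g(1) = −2, g(0) = 3. t_2 = 0 − 3·(0 − 1)/(3 − (−2)) = 3/5.

3/5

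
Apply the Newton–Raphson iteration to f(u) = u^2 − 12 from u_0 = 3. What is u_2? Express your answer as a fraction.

97/28

f'(u) = 2u.
f(3) = −3, f'(3) = 6, so u_1 = 3 − (−3)/6 = 7/2.
f(7/2) = 1/4, f'(7/2) = 7, so u_2 = (7/2) − (1/4)/7 = 97/28.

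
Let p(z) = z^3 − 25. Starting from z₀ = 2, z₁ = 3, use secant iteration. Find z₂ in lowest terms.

55/19

p(2) = −17, p(3) = 2. z₂ = 3 − 2·(3 − 2)/(2 − (−17)) = 55/19.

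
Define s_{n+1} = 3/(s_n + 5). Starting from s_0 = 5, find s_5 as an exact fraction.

4902/9055

s_1 = 3/(5 + 5) = 3/10.
s_2 = 3/(3/10 + 5) = 30/53.
s_3 = 3/(30/53 + 5) = 159/295.
s_4 = 3/(159/295 + 5) = 885/1634.
s_5 = 3/(885/1634 + 5) = 4902/9055.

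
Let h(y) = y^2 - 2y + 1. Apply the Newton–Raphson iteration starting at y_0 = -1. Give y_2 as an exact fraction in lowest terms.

1/2

h'(y) = 2y - 2.
h(-1) = 4, h'(-1) = -4, so y_1 = (-1) - 4/(-4) = 0.
h(0) = 1, h'(0) = -2, so y_2 = 0 - 1/(-2) = 1/2.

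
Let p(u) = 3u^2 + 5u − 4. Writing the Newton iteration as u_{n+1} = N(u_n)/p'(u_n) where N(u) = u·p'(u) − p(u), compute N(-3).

p'(u) = 6u + 5.
N(u) = u·p'(u) − p(u) = u·(6u + 5) − (3u^2 + 5u − 4) = 3u^2 + 4.
N(-3) = 31.

31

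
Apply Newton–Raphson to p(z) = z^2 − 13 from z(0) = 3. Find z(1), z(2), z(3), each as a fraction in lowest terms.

p'(z) = 2z.
p(3) = −4, p'(3) = 6, so z(1) = 3 − (−4)/6 = 11/3.
p(11/3) = 4/9, p'(11/3) = 22/3, so z(2) = (11/3) − (4/9)/(22/3) = 119/33.
p(119/33) = 4/1089, p'(119/33) = 238/33, so z(3) = (119/33) − (4/1089)/(238/33) = 14159/3927.

z(1) = 11/3, z(2) = 119/33, z(3) = 14159/3927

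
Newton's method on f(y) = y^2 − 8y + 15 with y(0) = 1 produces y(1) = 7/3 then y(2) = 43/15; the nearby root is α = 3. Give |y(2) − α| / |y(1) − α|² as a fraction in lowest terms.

3/10

y(1) − α = 7/3 − 3 = −2/3, so |y(1) − α| = 2/3.
y(2) − α = 43/15 − 3 = −2/15, so |y(2) − α| = 2/15.
|y(1) − α|² = 4/9.
Ratio = (2/15) / (4/9) = 3/10.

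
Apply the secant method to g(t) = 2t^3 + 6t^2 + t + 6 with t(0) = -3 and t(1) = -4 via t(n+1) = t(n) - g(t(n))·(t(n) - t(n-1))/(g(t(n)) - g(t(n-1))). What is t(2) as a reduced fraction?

g(-3) = 3, g(-4) = -30. t(2) = (-4) - (-30)·((-4) - (-3))/((-30) - 3) = -34/11.

-34/11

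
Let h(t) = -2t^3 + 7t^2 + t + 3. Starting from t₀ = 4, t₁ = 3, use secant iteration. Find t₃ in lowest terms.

757/199

h(4) = -9, h(3) = 15. t₂ = 3 - 15·(3 - 4)/(15 - (-9)) = 29/8.
h(3) = 15, h(29/8) = 855/256. t₃ = (29/8) - (855/256)·((29/8) - 3)/((855/256) - 15) = 757/199.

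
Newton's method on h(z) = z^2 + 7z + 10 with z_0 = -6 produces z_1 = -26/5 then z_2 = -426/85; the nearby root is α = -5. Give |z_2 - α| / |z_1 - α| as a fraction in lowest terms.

1/17

z_1 - α = -26/5 - (-5) = -26/5 + 5 = -1/5, so |z_1 - α| = 1/5.
z_2 - α = -426/85 - (-5) = -426/85 + 5 = -1/85, so |z_2 - α| = 1/85.
Ratio = (1/85) / (1/5) = 1/17.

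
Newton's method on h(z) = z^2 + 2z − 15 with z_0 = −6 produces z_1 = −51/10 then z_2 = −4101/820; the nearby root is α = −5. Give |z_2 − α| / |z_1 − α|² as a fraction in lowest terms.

5/41

z_1 − α = −51/10 − (−5) = −51/10 + 5 = −1/10, so |z_1 − α| = 1/10.
z_2 − α = −4101/820 − (−5) = −4101/820 + 5 = −1/820, so |z_2 − α| = 1/820.
|z_1 − α|² = 1/100.
Ratio = (1/820) / (1/100) = 5/41.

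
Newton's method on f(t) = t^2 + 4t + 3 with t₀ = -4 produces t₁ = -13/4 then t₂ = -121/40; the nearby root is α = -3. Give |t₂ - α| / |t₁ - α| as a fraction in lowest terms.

t₁ - α = -13/4 - (-3) = -13/4 + 3 = -1/4, so |t₁ - α| = 1/4.
t₂ - α = -121/40 - (-3) = -121/40 + 3 = -1/40, so |t₂ - α| = 1/40.
Ratio = (1/40) / (1/4) = 1/10.

1/10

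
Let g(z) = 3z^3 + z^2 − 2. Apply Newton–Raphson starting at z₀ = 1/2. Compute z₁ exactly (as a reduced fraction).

g'(z) = 9z^2 + 2z.
g(1/2) = −11/8, g'(1/2) = 13/4, so z₁ = (1/2) − (−11/8)/(13/4) = 12/13.

12/13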